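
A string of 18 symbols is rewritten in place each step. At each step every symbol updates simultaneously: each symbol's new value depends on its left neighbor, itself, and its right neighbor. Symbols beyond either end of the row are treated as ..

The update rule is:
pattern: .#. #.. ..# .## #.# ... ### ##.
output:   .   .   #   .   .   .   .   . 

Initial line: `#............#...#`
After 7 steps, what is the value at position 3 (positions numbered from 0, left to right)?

step 1: ............#...#.
step 2: ...........#...#..
step 3: ..........#...#...
step 4: .........#...#....
step 5: ........#...#.....
step 6: .......#...#......
step 7: ......#...#.......
position 3 holds .

.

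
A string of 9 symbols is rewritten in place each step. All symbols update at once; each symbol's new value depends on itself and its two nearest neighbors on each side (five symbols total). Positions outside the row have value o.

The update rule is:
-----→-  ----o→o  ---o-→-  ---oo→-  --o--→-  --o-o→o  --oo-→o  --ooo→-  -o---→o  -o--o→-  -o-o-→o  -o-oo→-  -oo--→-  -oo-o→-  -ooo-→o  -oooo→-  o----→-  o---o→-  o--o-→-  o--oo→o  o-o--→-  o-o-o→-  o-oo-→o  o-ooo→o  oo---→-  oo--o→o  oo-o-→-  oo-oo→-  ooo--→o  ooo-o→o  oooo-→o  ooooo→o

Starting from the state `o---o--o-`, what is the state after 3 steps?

step 1: o------o-
step 2: o----o-o-
step 3: o--o-oo--

o--o-oo--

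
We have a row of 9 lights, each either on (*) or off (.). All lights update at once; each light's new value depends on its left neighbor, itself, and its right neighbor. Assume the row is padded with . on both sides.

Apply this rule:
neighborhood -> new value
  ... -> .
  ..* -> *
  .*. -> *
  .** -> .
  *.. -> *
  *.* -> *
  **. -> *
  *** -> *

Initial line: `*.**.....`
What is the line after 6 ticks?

**.**....
.**.**...
*.**.**..
**.**.**.
.**.**.**
*.**.**.*

*.**.**.*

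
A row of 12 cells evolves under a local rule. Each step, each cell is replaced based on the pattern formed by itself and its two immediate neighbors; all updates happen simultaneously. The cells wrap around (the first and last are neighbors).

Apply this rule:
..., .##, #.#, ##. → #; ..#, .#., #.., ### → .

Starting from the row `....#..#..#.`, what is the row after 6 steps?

###.........
#.#.#######.
.#.##.....##
#.###.###.##
###.###.###.
#.###.###.##

#.###.###.##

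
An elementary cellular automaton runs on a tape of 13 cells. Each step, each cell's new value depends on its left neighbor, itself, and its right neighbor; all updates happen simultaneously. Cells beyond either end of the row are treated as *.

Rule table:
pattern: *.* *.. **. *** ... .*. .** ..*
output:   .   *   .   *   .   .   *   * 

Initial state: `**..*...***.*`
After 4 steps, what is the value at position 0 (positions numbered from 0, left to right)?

step 1: *.**.*.***..*
step 2: ..*....**.***
step 3: **.*..**..***
step 4: *...***.*****
position 0 holds *

*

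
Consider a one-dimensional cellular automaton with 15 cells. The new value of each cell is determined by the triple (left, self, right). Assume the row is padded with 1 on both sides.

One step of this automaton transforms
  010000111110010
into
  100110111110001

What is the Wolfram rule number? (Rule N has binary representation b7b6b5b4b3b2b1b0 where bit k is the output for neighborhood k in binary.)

position 7: 111 → 1  (bit 7 = 1)
position 10: 110 → 1  (bit 6 = 1)
position 0: 101 → 1  (bit 5 = 1)
position 2: 100 → 0  (bit 4 = 0)
position 6: 011 → 1  (bit 3 = 1)
position 1: 010 → 0  (bit 2 = 0)
position 5: 001 → 0  (bit 1 = 0)
position 3: 000 → 1  (bit 0 = 1)
bits b7..b0 = 11101001 = 233

233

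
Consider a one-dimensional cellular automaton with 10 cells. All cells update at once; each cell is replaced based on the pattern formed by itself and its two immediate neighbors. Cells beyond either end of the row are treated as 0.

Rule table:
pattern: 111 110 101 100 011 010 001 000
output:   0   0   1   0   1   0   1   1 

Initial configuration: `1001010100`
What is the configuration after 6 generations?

0100100100

0010101001
1101010010
1010100100
0101001001
1010010010
0100100100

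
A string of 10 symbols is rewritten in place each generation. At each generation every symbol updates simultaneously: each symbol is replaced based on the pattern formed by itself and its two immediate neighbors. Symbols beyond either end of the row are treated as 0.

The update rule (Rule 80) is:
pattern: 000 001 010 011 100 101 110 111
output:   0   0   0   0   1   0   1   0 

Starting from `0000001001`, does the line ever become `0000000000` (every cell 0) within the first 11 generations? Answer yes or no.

generation 1: 0000000100
generation 2: 0000000010
generation 3: 0000000001
generation 4: 0000000000
all cells are 0 at generation 4

yes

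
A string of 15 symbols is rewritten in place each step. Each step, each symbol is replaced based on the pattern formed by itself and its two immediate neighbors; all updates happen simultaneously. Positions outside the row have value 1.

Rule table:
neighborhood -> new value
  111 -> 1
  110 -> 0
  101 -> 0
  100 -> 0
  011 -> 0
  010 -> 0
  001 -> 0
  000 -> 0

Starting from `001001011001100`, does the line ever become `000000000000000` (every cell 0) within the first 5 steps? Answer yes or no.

step 1: 000000000000000
all cells are 0 at step 1

yes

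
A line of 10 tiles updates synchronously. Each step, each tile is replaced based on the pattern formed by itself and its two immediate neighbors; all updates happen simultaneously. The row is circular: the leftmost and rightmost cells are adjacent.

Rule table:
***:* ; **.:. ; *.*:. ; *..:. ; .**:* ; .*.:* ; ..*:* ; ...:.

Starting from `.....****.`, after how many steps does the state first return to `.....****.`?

....****..
...****...
..****....
.****.....
****......
***......*
**......**
*......***
......****
.....****.

10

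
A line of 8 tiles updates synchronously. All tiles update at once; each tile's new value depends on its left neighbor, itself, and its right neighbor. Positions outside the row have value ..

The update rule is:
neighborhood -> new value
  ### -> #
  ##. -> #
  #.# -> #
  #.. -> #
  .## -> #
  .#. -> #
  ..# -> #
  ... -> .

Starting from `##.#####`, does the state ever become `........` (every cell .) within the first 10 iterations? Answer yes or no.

########
########  (fixed point — unchanged through iteration 10)
iteration 10 is ########, still not uniform .

no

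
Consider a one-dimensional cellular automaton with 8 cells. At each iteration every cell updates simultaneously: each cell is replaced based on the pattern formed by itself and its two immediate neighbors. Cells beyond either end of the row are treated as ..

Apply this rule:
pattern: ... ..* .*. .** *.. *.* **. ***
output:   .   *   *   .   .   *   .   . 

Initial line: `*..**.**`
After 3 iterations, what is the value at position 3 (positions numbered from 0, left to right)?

*

*.*..*..
***.**..
...*....
position 3 holds *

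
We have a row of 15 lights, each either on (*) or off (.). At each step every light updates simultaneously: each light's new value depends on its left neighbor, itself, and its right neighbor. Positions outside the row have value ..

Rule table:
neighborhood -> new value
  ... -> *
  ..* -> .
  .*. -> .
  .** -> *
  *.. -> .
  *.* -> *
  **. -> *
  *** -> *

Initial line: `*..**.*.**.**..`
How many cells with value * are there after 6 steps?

14

step 1: ...***.******.*
step 2: **.***********.
step 3: **************.
step 4: **************.  (fixed point — unchanged through step 6)
count of *: 14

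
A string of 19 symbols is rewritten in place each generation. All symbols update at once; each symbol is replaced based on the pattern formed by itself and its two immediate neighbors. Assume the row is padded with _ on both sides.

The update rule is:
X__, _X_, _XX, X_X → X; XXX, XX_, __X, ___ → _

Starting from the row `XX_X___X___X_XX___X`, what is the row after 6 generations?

XXX_X_XX_____XX_X__

X_XXX__XX__XXX_X__X
XXX__X_X_X_X__XXX_X
X__X_XXXXXXXX_X__XX
XX_XXX_______XXX_X_
X_XX__X______X__XXX
XXX_X_XX_____XX_X__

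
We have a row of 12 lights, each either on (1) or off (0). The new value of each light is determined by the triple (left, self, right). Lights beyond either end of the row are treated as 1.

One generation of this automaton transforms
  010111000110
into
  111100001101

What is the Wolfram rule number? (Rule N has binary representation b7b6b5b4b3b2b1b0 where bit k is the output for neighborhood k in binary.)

46

position 4: 111 → 0  (bit 7 = 0)
position 5: 110 → 0  (bit 6 = 0)
position 0: 101 → 1  (bit 5 = 1)
position 6: 100 → 0  (bit 4 = 0)
position 3: 011 → 1  (bit 3 = 1)
position 1: 010 → 1  (bit 2 = 1)
position 8: 001 → 1  (bit 1 = 1)
position 7: 000 → 0  (bit 0 = 0)
bits b7..b0 = 00101110 = 46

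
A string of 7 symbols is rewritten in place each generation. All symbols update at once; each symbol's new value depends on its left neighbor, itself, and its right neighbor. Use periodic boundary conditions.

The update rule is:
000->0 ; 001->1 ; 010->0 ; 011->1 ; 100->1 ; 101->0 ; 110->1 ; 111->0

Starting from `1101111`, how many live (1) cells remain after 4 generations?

2

0101000
1000100
0101011
0000011
count of 1: 2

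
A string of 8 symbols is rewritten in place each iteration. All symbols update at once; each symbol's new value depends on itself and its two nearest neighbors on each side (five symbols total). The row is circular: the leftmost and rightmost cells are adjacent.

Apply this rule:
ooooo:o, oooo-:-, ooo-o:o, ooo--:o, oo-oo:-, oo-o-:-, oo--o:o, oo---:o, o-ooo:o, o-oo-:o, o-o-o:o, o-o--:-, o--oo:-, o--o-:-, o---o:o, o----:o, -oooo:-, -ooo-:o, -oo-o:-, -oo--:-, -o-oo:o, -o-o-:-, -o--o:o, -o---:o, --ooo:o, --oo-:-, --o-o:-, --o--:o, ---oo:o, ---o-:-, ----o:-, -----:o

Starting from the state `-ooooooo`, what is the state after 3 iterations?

-o-ooo-o
-ooooo-o
oo-o-o-o

oo-o-o-o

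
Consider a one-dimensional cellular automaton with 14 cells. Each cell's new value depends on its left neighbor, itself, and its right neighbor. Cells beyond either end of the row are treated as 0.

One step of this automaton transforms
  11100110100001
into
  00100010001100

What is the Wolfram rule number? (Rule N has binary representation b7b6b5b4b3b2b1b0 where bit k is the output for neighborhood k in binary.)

65

position 1: 111 → 0  (bit 7 = 0)
position 2: 110 → 1  (bit 6 = 1)
position 7: 101 → 0  (bit 5 = 0)
position 3: 100 → 0  (bit 4 = 0)
position 0: 011 → 0  (bit 3 = 0)
position 8: 010 → 0  (bit 2 = 0)
position 4: 001 → 0  (bit 1 = 0)
position 10: 000 → 1  (bit 0 = 1)
bits b7..b0 = 01000001 = 65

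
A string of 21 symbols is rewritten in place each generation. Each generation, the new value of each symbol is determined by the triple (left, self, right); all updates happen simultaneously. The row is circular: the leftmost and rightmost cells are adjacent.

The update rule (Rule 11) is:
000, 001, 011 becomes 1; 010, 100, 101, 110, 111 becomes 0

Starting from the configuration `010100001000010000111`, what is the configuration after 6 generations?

000111111100011000110

000001110011100111100
111111000110001100001
000000011100111001111
011111110001100011000
110000000111001110011
000111111100011000110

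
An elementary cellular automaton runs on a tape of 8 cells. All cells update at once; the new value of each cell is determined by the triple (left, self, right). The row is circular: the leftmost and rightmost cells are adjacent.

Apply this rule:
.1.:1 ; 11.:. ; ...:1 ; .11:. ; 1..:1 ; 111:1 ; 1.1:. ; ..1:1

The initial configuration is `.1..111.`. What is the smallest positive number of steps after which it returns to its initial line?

1111.1.1
111..1..
.1.11111
.1..111.

4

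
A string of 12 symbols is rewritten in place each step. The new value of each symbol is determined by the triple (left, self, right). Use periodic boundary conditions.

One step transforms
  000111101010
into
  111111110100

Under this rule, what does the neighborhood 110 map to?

1

At position 6 the neighborhood is 110; the next row has 1 there.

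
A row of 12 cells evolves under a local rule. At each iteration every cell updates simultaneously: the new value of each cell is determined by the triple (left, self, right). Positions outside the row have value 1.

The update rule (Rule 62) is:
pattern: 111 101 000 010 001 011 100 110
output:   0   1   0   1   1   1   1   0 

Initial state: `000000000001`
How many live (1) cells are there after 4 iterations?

100000000011
010000000110
111000001101
000100011011
count of 1: 5

5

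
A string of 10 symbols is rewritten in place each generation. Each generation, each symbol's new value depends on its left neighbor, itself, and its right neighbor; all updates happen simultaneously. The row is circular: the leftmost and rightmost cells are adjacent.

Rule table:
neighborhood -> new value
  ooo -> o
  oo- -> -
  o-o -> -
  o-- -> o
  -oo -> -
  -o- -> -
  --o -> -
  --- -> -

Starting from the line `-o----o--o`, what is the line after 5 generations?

-o----o---

generation 1: --o----o--
generation 2: ---o----o-
generation 3: ----o----o
generation 4: o----o----
generation 5: -o----o---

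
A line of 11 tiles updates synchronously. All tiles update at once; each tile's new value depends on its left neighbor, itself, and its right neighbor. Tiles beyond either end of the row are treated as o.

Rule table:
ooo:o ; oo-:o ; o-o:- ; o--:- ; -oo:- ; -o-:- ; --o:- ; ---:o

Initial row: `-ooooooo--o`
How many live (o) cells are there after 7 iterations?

--oooooo---
---ooooo-o-
-o--oooo---
-----ooo-o-
-ooo--oo---
--oo---o-o-
---o-o-----
count of o: 2

2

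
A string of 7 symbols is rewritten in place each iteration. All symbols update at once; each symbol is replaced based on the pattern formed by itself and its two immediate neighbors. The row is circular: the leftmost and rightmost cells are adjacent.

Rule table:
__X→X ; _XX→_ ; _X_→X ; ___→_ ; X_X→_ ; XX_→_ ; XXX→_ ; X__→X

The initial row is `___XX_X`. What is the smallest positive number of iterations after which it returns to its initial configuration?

X_X___X
__XX_X_
_X___XX
_XX_X__
X___XX_
XX_X___
___XX_X

7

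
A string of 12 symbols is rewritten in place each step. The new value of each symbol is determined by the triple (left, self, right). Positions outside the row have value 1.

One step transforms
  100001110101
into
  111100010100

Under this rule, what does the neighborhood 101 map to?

At position 8 the neighborhood is 101; the next row has 0 there.

0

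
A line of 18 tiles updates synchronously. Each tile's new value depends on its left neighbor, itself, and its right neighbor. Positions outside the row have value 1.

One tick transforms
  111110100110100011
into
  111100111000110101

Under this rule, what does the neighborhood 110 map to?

0

At position 4 the neighborhood is 110; the next row has 0 there.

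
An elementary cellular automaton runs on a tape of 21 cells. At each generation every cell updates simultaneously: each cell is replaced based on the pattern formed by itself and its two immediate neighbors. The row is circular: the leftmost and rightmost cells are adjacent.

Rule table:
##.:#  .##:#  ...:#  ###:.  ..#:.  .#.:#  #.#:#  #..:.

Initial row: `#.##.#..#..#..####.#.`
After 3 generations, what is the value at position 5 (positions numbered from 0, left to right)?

######..#..#..#..####
.....#..#..#..#..#...
####.#..#..#..#..#.##
position 5 holds #

#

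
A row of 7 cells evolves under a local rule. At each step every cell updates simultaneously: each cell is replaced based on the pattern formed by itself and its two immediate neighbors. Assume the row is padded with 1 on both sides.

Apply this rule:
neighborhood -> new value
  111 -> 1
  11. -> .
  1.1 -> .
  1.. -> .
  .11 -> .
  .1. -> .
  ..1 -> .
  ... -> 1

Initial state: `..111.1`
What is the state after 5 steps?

...1...

...1...
.1...1.
...1...  (repeats step 1; period 2)
step 5: ...1...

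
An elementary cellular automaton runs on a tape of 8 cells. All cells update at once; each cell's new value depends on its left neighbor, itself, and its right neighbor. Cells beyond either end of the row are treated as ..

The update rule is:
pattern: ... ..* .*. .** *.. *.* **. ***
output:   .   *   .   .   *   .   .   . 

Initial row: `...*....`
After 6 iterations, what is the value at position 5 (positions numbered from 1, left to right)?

.

iteration 1: ..*.*...
iteration 2: .*...*..
iteration 3: *.*.*.*.
iteration 4: .......*
iteration 5: ......*.
iteration 6: .....*.*
position 5 holds .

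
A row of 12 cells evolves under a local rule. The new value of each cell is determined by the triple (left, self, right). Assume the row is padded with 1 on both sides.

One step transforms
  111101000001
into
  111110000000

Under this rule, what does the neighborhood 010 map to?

0

At position 5 the neighborhood is 010; the next row has 0 there.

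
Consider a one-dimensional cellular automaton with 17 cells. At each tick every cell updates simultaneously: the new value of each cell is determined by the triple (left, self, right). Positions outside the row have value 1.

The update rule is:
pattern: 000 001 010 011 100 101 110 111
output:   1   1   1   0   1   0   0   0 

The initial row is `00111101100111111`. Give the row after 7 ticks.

11000000011000000

11000000011000000
00111111100111111
11000000011000000  (repeats tick 1; period 2)
tick 7: 11000000011000000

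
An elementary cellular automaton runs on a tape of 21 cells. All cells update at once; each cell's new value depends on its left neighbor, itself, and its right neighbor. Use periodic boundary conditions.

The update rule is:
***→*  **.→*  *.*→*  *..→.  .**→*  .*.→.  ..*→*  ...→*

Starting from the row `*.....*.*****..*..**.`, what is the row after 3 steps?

step 1: ..****.******.*..****
step 2: .*************..*****
step 3: **************.******

**************.******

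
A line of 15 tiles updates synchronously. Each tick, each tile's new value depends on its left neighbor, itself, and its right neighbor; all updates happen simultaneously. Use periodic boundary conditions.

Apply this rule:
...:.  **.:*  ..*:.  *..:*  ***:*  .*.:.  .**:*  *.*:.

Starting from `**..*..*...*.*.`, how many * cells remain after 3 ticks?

tick 1: ***..*..*......
tick 2: ****..*..*.....
tick 3: *****..*..*....
count of *: 7

7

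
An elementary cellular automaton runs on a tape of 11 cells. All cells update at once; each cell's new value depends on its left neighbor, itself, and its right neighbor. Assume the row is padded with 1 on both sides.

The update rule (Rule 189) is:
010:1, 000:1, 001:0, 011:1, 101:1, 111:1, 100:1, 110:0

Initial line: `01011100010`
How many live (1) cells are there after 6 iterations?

11111011011
11110110111
11101101111
11011011111
10110111111
01101111111
count of 1: 9

9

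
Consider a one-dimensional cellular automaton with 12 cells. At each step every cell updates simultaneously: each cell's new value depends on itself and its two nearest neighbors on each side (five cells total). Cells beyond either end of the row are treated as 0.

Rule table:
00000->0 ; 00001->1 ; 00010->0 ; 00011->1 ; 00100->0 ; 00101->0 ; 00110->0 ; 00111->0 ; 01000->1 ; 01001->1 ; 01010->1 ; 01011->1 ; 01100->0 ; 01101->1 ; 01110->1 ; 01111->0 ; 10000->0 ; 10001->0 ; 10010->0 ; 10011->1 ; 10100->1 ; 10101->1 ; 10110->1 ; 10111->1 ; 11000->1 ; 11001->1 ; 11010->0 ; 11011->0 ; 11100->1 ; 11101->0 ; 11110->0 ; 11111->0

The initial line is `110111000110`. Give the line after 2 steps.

010111101001
001100001100

001100001100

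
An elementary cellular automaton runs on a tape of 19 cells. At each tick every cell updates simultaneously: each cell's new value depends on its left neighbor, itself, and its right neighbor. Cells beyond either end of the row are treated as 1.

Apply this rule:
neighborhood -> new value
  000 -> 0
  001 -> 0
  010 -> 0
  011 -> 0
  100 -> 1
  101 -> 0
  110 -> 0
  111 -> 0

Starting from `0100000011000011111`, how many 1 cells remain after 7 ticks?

0010000000100000000
1001000000010000000
0100100000001000000
0010010000000100000
1001001000000010000
0100100100000001000
0010010010000000100
count of 1: 4

4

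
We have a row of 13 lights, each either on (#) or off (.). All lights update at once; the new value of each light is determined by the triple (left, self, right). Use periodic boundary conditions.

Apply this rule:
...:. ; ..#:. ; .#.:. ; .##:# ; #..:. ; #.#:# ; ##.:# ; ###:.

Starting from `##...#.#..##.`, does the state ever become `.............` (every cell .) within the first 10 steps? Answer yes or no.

##....#...###
.#........#..
.............
all cells are . at step 3

yes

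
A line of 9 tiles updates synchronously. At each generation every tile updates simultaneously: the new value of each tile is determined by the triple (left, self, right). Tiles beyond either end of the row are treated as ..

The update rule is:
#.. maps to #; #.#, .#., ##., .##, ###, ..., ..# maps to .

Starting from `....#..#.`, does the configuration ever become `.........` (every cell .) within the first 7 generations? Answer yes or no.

.....#..#
......#..
.......#.
........#
.........
all cells are . at generation 5

yes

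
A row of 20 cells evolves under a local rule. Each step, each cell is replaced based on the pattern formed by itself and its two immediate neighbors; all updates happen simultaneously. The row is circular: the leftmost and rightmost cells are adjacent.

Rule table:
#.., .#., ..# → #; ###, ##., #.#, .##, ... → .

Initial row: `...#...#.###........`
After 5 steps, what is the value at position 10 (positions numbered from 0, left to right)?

step 1: ..###.##....#.......
step 2: .#......#..###......
step 3: ###....####...#.....
step 4: ...#..#....#.###...#
step 5: #.######..##....#.##
position 10 holds #

#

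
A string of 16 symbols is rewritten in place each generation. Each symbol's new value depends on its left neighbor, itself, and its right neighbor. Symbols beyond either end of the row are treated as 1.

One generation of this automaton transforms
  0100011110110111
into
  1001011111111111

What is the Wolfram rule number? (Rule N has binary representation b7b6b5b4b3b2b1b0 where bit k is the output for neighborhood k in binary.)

233

position 6: 111 → 1  (bit 7 = 1)
position 8: 110 → 1  (bit 6 = 1)
position 0: 101 → 1  (bit 5 = 1)
position 2: 100 → 0  (bit 4 = 0)
position 5: 011 → 1  (bit 3 = 1)
position 1: 010 → 0  (bit 2 = 0)
position 4: 001 → 0  (bit 1 = 0)
position 3: 000 → 1  (bit 0 = 1)
bits b7..b0 = 11101001 = 233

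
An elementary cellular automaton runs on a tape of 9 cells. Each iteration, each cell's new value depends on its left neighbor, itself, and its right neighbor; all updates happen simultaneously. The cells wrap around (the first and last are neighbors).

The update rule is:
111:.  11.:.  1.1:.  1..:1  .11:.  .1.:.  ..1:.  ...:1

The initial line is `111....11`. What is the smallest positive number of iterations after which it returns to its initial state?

18

...111...
11....111
..111....
1....1111
.111.....
....11111
111......
...11111.
11......1
..11111..
1......11
.11111...
......111
11111....
.....111.
1111....1
....111..
111....11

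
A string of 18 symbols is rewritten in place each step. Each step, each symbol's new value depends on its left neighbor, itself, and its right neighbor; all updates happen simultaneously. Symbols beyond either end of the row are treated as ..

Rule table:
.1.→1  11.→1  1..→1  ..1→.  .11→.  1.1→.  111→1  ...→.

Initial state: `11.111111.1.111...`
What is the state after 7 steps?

......11..111..1.1

.1..11111.1..111..
.11..1111.11..111.
..11..111..11..111
...11..111..11..11
....11..111..11..1
.....11..111..11.1
......11..111..1.1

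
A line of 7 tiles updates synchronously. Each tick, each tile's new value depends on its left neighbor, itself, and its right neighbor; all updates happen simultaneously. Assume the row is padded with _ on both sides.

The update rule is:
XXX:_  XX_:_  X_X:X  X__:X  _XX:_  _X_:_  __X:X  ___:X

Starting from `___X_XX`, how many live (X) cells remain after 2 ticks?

XXX_X__
___X_XX
count of X: 3

3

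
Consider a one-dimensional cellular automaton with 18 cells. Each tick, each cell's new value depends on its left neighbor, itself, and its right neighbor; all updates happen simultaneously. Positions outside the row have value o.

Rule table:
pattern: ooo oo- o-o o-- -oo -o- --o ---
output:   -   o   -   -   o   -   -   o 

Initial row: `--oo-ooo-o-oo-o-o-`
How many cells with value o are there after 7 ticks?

6

tick 1: --oo-o-o---oo-----
tick 2: --oo-----o-oo-ooo-
tick 3: --oo-ooo---oo-o-o-
tick 4: --oo-o-o-o-oo-----
tick 5: --oo-------oo-ooo-
tick 6: --oo-ooooo-oo-o-o-
tick 7: --oo-o---o-oo-----
count of o: 6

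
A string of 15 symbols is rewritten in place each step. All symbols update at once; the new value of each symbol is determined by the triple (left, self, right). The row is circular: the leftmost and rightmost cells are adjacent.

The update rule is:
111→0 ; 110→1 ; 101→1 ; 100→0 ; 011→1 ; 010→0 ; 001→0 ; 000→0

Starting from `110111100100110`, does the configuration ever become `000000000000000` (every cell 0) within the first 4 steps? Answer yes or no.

yes

111100100000111
000100000000100
000000000000000
all cells are 0 at step 3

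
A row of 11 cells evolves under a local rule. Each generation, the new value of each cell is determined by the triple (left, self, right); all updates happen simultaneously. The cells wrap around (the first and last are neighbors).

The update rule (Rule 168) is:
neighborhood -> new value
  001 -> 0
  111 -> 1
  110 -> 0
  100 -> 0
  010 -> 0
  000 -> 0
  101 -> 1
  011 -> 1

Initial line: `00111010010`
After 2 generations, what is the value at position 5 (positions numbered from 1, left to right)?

1

00110100000
00101000000
position 5 holds 1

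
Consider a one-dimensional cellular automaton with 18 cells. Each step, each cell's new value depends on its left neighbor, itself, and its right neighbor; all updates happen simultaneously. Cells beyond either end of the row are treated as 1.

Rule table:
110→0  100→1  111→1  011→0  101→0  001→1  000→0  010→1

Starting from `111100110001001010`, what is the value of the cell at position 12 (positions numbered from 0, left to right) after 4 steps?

1

111011001011111010
110000111001110010
101001010110101110
001111010000100100
position 12 holds 1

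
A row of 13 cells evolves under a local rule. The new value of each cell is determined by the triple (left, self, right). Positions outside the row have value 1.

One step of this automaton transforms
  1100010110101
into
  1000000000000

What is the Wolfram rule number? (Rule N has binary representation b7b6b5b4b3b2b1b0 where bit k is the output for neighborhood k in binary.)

position 0: 111 → 1  (bit 7 = 1)
position 1: 110 → 0  (bit 6 = 0)
position 6: 101 → 0  (bit 5 = 0)
position 2: 100 → 0  (bit 4 = 0)
position 7: 011 → 0  (bit 3 = 0)
position 5: 010 → 0  (bit 2 = 0)
position 4: 001 → 0  (bit 1 = 0)
position 3: 000 → 0  (bit 0 = 0)
bits b7..b0 = 10000000 = 128

128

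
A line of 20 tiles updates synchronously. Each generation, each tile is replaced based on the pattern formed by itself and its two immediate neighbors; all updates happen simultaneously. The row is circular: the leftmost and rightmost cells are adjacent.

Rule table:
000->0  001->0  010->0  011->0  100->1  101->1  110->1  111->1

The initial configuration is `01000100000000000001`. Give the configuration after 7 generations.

00000010100010000000

10100010000000000000
01010001000000000000
00101000100000000000
00010100010000000000
00001010001000000000
00000101000100000000
00000010100010000000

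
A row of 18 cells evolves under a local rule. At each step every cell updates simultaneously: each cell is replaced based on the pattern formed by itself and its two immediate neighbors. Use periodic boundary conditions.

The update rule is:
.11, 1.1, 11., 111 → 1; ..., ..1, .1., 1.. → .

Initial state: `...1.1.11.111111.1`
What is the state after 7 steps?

.....111111111111.

....1.11111111111.
.....111111111111.
.....111111111111.  (fixed point — unchanged through step 7)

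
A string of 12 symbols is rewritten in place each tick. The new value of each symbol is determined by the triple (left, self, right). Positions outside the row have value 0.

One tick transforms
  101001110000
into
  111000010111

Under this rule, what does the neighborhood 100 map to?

0

At position 3 the neighborhood is 100; the next row has 0 there.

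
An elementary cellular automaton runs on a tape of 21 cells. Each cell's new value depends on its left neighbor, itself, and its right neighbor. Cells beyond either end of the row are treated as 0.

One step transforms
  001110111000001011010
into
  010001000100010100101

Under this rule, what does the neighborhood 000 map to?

At position 0 the neighborhood is 000; the next row has 0 there.

0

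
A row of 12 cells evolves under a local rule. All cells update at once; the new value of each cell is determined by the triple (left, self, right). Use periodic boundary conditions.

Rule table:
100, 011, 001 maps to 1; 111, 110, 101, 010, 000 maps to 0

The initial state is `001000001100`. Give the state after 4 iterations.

000011000010

iteration 1: 010100011010
iteration 2: 100010110001
iteration 3: 010100101011
iteration 4: 000011000010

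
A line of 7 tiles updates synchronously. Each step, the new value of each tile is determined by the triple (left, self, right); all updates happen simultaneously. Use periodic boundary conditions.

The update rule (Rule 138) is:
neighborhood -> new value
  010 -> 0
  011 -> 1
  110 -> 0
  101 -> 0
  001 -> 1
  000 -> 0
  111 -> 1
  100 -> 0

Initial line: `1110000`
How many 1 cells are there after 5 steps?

3

step 1: 1100001
step 2: 1000011
step 3: 0000111
step 4: 0001110
step 5: 0011100
count of 1: 3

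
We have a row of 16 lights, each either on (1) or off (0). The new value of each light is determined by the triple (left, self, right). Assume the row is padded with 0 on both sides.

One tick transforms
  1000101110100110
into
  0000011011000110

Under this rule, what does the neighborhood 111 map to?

0

At position 7 the neighborhood is 111; the next row has 0 there.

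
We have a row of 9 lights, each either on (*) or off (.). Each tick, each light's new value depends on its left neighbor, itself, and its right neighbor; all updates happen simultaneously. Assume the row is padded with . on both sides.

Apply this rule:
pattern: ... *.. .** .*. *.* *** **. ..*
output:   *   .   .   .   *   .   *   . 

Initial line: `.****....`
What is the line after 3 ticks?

....*.***
***..*..*
..*......

..*......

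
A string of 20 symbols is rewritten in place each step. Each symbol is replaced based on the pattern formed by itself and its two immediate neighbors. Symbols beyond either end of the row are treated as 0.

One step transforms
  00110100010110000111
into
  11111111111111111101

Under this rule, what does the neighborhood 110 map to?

1

At position 3 the neighborhood is 110; the next row has 1 there.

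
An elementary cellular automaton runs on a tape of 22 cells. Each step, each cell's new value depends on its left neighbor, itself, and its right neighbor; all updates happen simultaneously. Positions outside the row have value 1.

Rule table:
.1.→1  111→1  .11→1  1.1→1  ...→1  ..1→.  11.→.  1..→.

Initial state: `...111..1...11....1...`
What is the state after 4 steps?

step 1: .1.11...1.1.1..11.1.1.
step 2: 1111..1.11111..1.11111
step 3: 111...111111...1111111
step 4: 11..1.11111..1.1111111

11..1.11111..1.1111111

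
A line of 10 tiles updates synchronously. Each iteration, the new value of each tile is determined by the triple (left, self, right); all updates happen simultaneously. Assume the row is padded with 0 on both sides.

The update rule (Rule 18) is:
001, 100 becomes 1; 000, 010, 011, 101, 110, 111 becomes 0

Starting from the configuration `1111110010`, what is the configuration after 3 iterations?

iteration 1: 0000001101
iteration 2: 0000010000
iteration 3: 0000101000

0000101000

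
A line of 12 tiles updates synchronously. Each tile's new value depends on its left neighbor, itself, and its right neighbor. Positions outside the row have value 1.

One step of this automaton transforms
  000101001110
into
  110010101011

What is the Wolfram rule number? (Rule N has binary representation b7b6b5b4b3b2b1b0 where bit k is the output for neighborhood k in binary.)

position 9: 111 → 0  (bit 7 = 0)
position 10: 110 → 1  (bit 6 = 1)
position 4: 101 → 1  (bit 5 = 1)
position 0: 100 → 1  (bit 4 = 1)
position 8: 011 → 1  (bit 3 = 1)
position 3: 010 → 0  (bit 2 = 0)
position 2: 001 → 0  (bit 1 = 0)
position 1: 000 → 1  (bit 0 = 1)
bits b7..b0 = 01111001 = 121

121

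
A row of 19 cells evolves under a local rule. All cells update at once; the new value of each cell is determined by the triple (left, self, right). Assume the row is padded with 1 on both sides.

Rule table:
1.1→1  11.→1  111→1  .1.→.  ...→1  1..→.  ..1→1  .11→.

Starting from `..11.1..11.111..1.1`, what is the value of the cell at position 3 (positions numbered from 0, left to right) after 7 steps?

1

.1.11..1.11.11.1.1.
1.1.1.1.1.11.11.1.1
11.1.1.1.1.11.11.1.
111.1.1.1.1.11.11.1
1111.1.1.1.1.11.11.
11111.1.1.1.1.11.11
111111.1.1.1.1.11.1
position 3 holds 1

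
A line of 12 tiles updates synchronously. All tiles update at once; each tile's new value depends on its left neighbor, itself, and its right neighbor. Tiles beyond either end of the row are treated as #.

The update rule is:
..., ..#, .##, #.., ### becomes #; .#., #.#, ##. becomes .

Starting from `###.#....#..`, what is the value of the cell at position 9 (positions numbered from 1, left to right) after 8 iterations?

#

iteration 1: ##...####.##
iteration 2: #.######..##
iteration 3: ..#####.####
iteration 4: ######..####
iteration 5: #####.######
iteration 6: ####..######
iteration 7: ###.########
iteration 8: ##..########
position 9 holds #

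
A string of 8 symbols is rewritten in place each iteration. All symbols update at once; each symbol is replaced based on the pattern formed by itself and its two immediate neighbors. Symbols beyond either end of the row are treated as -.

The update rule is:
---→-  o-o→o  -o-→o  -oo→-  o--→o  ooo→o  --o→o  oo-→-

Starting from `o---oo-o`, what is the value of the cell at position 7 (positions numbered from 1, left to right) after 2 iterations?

-

oo-o--oo
--oooo--
position 7 holds -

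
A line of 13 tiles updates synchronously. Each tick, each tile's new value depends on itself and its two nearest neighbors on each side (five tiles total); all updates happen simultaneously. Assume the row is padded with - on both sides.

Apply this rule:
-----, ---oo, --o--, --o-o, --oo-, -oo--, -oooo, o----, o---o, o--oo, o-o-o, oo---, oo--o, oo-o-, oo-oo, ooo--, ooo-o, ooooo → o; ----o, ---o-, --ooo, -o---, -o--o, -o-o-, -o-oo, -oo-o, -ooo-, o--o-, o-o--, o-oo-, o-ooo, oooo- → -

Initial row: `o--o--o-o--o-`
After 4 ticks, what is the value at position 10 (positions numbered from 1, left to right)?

o--o--o----o-
o--o--o-o--o-  (repeats tick 0; period 2)
tick 4: o--o--o-o--o-
position 10 holds -

-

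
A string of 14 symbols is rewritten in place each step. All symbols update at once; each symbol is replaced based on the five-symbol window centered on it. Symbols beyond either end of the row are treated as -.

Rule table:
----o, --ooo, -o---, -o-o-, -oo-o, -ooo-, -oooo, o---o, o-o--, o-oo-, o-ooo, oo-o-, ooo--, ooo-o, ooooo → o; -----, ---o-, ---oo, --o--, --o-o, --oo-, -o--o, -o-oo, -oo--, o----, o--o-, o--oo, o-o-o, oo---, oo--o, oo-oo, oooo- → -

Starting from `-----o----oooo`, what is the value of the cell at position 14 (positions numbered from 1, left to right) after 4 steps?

o

---o--o-o-oo-o
-o-----o--oooo
--o--o----oo-o
o-----o-o--ooo
position 14 holds o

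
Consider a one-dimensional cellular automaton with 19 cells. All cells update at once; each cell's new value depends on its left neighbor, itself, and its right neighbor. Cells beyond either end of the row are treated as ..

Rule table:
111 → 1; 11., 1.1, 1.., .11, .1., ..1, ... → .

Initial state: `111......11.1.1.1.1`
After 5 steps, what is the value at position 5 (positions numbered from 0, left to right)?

.

.1.................
...................
...................  (fixed point — unchanged through step 5)
position 5 holds .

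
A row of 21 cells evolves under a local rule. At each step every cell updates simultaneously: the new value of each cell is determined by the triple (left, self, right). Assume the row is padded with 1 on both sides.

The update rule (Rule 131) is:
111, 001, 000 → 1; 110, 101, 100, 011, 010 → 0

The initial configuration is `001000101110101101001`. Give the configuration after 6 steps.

010011000100000000010
000100011001111111100
011001100010111111001
000010001100011110010
011100110001101100100
001001000110000001001

001001000110000001001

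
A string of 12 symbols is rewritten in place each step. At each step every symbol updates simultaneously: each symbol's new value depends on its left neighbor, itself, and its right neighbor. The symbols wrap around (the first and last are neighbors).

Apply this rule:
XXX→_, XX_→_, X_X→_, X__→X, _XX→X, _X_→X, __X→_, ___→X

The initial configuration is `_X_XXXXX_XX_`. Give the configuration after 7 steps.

_X_X_____X_X
_X_XXXXX_X_X
_X_X_____X_X  (repeats step 1; period 2)
step 7: _X_X_____X_X

_X_X_____X_X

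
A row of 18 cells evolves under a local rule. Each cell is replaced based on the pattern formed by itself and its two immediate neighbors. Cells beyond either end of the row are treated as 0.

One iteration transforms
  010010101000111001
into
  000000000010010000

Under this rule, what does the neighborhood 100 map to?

0

At position 2 the neighborhood is 100; the next row has 0 there.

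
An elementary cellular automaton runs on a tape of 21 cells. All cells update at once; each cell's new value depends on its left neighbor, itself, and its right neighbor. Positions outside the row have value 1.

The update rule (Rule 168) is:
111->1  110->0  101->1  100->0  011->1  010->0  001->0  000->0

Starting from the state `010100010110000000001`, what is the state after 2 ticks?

010000001000000000001

101000001100000000001
010000001000000000001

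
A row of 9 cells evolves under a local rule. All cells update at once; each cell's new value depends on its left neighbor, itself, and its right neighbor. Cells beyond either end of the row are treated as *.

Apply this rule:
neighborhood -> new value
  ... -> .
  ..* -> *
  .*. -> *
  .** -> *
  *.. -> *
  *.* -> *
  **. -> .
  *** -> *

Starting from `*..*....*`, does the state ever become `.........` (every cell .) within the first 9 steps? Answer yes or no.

no

.****..**
****.****
***.*****
**.******
*.*******
.********
*********
*********  (fixed point — unchanged through step 9)
step 9 is *********, still not uniform .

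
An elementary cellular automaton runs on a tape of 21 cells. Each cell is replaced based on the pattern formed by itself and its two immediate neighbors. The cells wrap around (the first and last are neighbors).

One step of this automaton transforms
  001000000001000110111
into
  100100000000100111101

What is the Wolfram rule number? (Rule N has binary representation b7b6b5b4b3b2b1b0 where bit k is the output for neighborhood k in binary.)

120

position 19: 111 → 0  (bit 7 = 0)
position 16: 110 → 1  (bit 6 = 1)
position 17: 101 → 1  (bit 5 = 1)
position 0: 100 → 1  (bit 4 = 1)
position 15: 011 → 1  (bit 3 = 1)
position 2: 010 → 0  (bit 2 = 0)
position 1: 001 → 0  (bit 1 = 0)
position 4: 000 → 0  (bit 0 = 0)
bits b7..b0 = 01111000 = 120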